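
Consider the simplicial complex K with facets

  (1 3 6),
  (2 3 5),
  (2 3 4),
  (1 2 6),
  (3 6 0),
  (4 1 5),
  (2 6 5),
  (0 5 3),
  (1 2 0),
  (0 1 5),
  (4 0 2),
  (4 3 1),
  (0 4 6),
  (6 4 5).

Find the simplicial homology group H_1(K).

Order the vertices as 0 < 1 < 2 < 3 < 4 < 5 < 6. Listing each simplex with vertices in this order, K has dimension 2 with simplices:

  0-simplices (7): [0], [1], [2], [3], [4], [5], [6]
  1-simplices (21): [0,1], [0,2], [0,3], [0,4], [0,5], [0,6], [1,2], [1,3], [1,4], [1,5], [1,6], [2,3], [2,4], [2,5], [2,6], [3,4], [3,5], [3,6], [4,5], [4,6], [5,6]
  2-simplices (14): [0,1,2], [0,1,5], [0,2,4], [0,3,5], [0,3,6], [0,4,6], [1,2,6], [1,3,4], [1,3,6], [1,4,5], [2,3,4], [2,3,5], [2,5,6], [4,5,6]

so the chain groups are C_0 ≅ Z^7, C_1 ≅ Z^21, C_2 ≅ Z^14.

The boundary map ∂_1: C_1 → C_0 maps an edge to its endpoints' difference, ∂[p,q] = q − p.
As a 7×21 matrix over Z this has rank 6, with invariant factors (1,1,1,1,1,1).

The boundary map ∂_2: C_2 → C_1 maps a triangle to the signed sum of its edges. For instance
  ∂[0,4,6] = [4,6] − [0,6] + [0,4],
  ∂[2,3,5] = [3,5] − [2,5] + [2,3].
As a 21×14 matrix over Z this has rank 13, with invariant factors (1,1,1,1,1,1,1,1,1,1,1,1,1).

Computing H_k = (kernel of ∂_k) / (image of ∂_{k+1}):

  H_1: rank ker ∂_1 − rank ∂_2 = (21 − 6) − 13 = 2, and the invariant factors of ∂_2 are all 1, so H_1 ≅ Z^2.

H_1 = Z^2.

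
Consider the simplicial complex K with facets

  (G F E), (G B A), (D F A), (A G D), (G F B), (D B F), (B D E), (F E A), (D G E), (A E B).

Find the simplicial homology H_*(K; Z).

H_0 ≅ Z,  H_1 ≅ Z_2,  H_2 = 0.

Order the vertices as A < B < D < E < F < G. Listing each simplex with vertices in this order, K has dimension 2 with simplices:

  0-simplices (6): A, B, D, E, F, G
  1-simplices (15): AB, AD, AE, AF, AG, BD, BE, BF, BG, DE, DF, DG, EF, EG, FG
  2-simplices (10): ABE, ABG, ADF, ADG, AEF, BDE, BDF, BFG, DEG, EFG

giving chain groups C_0 ≅ Z^6, C_1 ≅ Z^15, C_2 ≅ Z^10.

The boundary map ∂_1: C_1 → C_0 is given by ∂[p,q] = [q] − [p].
This gives a 6×15 integer matrix of rank 5; reducing to Smith normal form yields diagonal entries (1,1,1,1,1).

Boundary ∂_2: C_2 → C_1 acts by ∂[p,q,r] = [q,r] − [p,r] + [p,q]. For instance
  ∂AEF = EF − AF + AE,
  ∂ADG = DG − AG + AD.
This gives a 15×10 integer matrix of rank 10; reducing to Smith normal form yields diagonal entries (1,1,1,1,1,1,1,1,1,2).

Reading off H_k = ker ∂_k / im ∂_{k+1}:

  H_0: rank C_0 − rank ∂_1 = 6 − 5 = 1, and the invariant factors of ∂_1 are all 1, so H_0 ≅ Z.
  H_1: rank ker ∂_1 − rank ∂_2 = (15 − 5) − 10 = 0, and ∂_2 has invariant factor 2 > 1, so H_1 ≅ Z_2.
  H_2: rank ker ∂_2 − rank ∂_3 = (10 − 10) − 0 = 0, and there is no ∂_3, so H_2 ≅ 0.

As a check, the Euler characteristic is 6 − 15 + 10 = 1, which agrees with 1 − 0 + 0 = 1.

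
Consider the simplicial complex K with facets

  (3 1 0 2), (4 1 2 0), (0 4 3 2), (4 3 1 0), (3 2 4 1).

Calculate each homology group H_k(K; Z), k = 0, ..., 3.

H_0 ≅ Z,  H_1 = 0,  H_2 = 0,  H_3 ≅ Z.

K has 5 vertices, 10 edges, 10 triangles, 5 3-simplices.
rank ∂_0 = 0, rank ∂_1 = 4 ⇒ b_0 = 5 − 0 − 4 = 1; all invariant factors of ∂_1 are 1 so no torsion. So H_0 = Z.
rank ∂_1 = 4, rank ∂_2 = 6 ⇒ b_1 = 10 − 4 − 6 = 0; all invariant factors of ∂_2 are 1 so no torsion. So H_1 = 0.
rank ∂_2 = 6, rank ∂_3 = 4 ⇒ b_2 = 10 − 6 − 4 = 0; all invariant factors of ∂_3 are 1 so no torsion. So H_2 = 0.
rank ∂_3 = 4, rank ∂_4 = 0 ⇒ b_3 = 5 − 4 − 0 = 1. So H_3 = Z.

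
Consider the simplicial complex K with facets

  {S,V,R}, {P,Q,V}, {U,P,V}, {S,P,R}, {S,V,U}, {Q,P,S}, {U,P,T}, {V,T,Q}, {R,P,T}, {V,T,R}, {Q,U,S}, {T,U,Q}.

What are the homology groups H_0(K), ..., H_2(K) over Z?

Take the total order P < Q < R < S < T < U < V on the vertex set. Then K (dimension 2) consists of the simplices:

  0-simplices (7): P, Q, R, S, T, U, V
  1-simplices (18): PQ, PR, PS, PT, PU, PV, QS, QT, QU, QV, RS, RT, RV, SU, SV, TU, TV, UV
  2-simplices (12): PQS, PQV, PRS, PRT, PTU, PUV, QSU, QTU, QTV, RSV, RTV, SUV

Hence C_0 ≅ Z^7, C_1 ≅ Z^18, C_2 ≅ Z^12.

∂_1: C_1 → C_0 sends each edge [p,q] (with p < q) to q − p.
The resulting 7×18 matrix has rank 6, and its Smith normal form has invariant factors (1,1,1,1,1,1).

Boundary ∂_2: C_2 → C_1 acts by ∂[p,q,r] = [q,r] − [p,r] + [p,q]. For instance
  ∂PUV = UV − PV + PU,
  ∂PTU = TU − PU + PT.
The 18×12 boundary matrix has rank 12 and Smith normal form diag(1,1,1,1,1,1,1,1,1,1,1,2).

Now H_k = ker ∂_k / im ∂_{k+1}, so:

  H_0: rank C_0 − rank ∂_1 = 7 − 6 = 1, and the invariant factors of ∂_1 are all 1, so H_0 = Z.
  H_1: rank ker ∂_1 − rank ∂_2 = (18 − 6) − 12 = 0, and ∂_2 has invariant factor 2 > 1, so H_1 = Z_2.
  H_2: rank ker ∂_2 − rank ∂_3 = (12 − 12) − 0 = 0, and there is no ∂_3, so H_2 = 0.

(K is a triangulation of the real projective plane RP^2.)

H_0 = Z,  H_1 = Z_2,  H_2 = 0.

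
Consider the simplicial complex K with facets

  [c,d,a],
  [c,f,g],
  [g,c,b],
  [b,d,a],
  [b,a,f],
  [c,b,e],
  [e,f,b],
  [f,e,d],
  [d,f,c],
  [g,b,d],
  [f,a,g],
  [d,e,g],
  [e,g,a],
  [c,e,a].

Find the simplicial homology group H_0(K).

H_0 = Z.

Order the vertices as a < b < c < d < e < f < g. Listing each simplex with vertices in this order, K has dimension 2 with simplices:

  0-simplices (7): a, b, c, d, e, f, g
  1-simplices (21): ab, ac, ad, ae, af, ag, bc, bd, be, bf, bg, cd, ce, cf, cg, de, df, dg, ef, eg, fg
  2-simplices (14): abd, abf, acd, ace, aeg, afg, bce, bcg, bdg, bef, cdf, cfg, def, deg

Hence C_0 ≅ Z^7, C_1 ≅ Z^21, C_2 ≅ Z^14.

Boundary ∂_1: C_1 → C_0 sends each edge [p,q] (with p < q) to q − p. For instance
  ∂cf = f − c.
As a 7×21 matrix over Z this has rank 6, with invariant factors (1,1,1,1,1,1).

∂_2: C_2 → C_1 sends each 2-simplex [p,q,r] to [q,r] − [p,r] + [p,q]. For instance
  ∂bdg = dg − bg + bd,
  ∂deg = eg − dg + de.
The 21×14 boundary matrix has rank 13 and Smith normal form diag(1,1,1,1,1,1,1,1,1,1,1,1,1).

Reading off H_k = ker ∂_k / im ∂_{k+1}:

  H_0: rank C_0 − rank ∂_1 = 7 − 6 = 1, and the invariant factors of ∂_1 are all 1, so H_0 ≅ Z.

(K is a triangulation of the torus T^2.)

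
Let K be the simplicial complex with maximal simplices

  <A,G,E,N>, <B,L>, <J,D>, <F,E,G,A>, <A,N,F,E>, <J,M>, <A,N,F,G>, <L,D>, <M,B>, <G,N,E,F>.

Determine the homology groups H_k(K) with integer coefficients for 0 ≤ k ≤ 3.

Fix the vertex order A < B < D < E < F < G < J < L < M < N and write every simplex with vertices in increasing order. Then dim K = 3 and the simplices of K are:

  0-simplices (10): A, B, D, E, F, G, J, L, M, N
  1-simplices (15): AE, AF, AG, AN, BL, BM, DJ, DL, EF, EG, EN, FG, FN, GN, JM
  2-simplices (10): AEF, AEG, AEN, AFG, AFN, AGN, EFG, EFN, EGN, FGN
  3-simplices (5): AEFG, AEFN, AEGN, AFGN, EFGN

giving chain groups C_0 ≅ Z^10, C_1 ≅ Z^15, C_2 ≅ Z^10, C_3 ≅ Z^5.

∂_1: C_1 → C_0 is given by ∂[p,q] = [q] − [p]. For instance
  ∂DJ = J − D.
The resulting 10×15 matrix has rank 8, and its Smith normal form has invariant factors (1,1,1,1,1,1,1,1).

The boundary map ∂_2: C_2 → C_1 maps a triangle to the signed sum of its edges. For instance
  ∂AFN = FN − AN + AF,
  ∂EFN = FN − EN + EF.
As a 15×10 matrix over Z this has rank 6, with invariant factors (1,1,1,1,1,1).

∂_3: C_3 → C_2 sends each 3-simplex σ to the alternating sum Σ_i (−1)^i (σ with its i-th vertex removed). For instance
  ∂AFGN = FGN − AGN + AFN − AFG,
  ∂AEGN = EGN − AGN + AEN − AEG.
As a 10×5 matrix over Z this has rank 4, with invariant factors (1,1,1,1).

Now H_k = ker ∂_k / im ∂_{k+1}, so:

  H_0: rank C_0 − rank ∂_1 = 10 − 8 = 2, and the invariant factors of ∂_1 are all 1, so H_0 = Z^2.
  H_1: rank ker ∂_1 − rank ∂_2 = (15 − 8) − 6 = 1, and the invariant factors of ∂_2 are all 1, so H_1 = Z.
  H_2: rank ker ∂_2 − rank ∂_3 = (10 − 6) − 4 = 0, and the invariant factors of ∂_3 are all 1, so H_2 = 0.
  H_3: rank ker ∂_3 − rank ∂_4 = (5 − 4) − 0 = 1, and there is no ∂_4, so H_3 = Z.

H_0 = Z^2,  H_1 = Z,  H_2 = 0,  H_3 = Z.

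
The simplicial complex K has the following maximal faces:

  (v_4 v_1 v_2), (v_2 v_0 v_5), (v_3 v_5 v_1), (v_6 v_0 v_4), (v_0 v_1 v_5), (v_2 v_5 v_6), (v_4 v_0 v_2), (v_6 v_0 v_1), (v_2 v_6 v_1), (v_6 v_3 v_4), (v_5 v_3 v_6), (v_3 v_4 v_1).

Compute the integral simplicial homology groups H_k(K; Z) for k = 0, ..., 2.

We work with the vertex ordering v_0 < v_1 < v_2 < v_3 < v_4 < v_5 < v_6. The simplices of K, each written with vertices in increasing order, are:

  0-simplices (7): [v_0], [v_1], [v_2], [v_3], [v_4], [v_5], [v_6]
  1-simplices (18): (18 of them)
  2-simplices (12): (12 of them)

so the chain groups are C_0 ≅ Z^7, C_1 ≅ Z^18, C_2 ≅ Z^12.

∂_1: C_1 → C_0 is given by ∂[p,q] = [q] − [p]. For instance
  ∂[v_1,v_3] = [v_3] − [v_1].
The resulting 7×18 matrix has rank 6, and its Smith normal form has invariant factors (1,1,1,1,1,1).

The boundary map ∂_2: C_2 → C_1 acts by ∂[p,q,r] = [q,r] − [p,r] + [p,q]. For instance
  ∂[v_0,v_4,v_6] = [v_4,v_6] − [v_0,v_6] + [v_0,v_4],
  ∂[v_1,v_3,v_4] = [v_3,v_4] − [v_1,v_4] + [v_1,v_3].
The resulting 18×12 matrix has rank 12, and its Smith normal form has invariant factors (1,1,1,1,1,1,1,1,1,1,1,2).

Now H_k = ker ∂_k / im ∂_{k+1}, so:

  H_0: rank C_0 − rank ∂_1 = 7 − 6 = 1, and the invariant factors of ∂_1 are all 1, so H_0 = Z.
  H_1: rank ker ∂_1 − rank ∂_2 = (18 − 6) − 12 = 0, and ∂_2 has invariant factor 2 > 1, so H_1 = Z/2Z.
  H_2: rank ker ∂_2 − rank ∂_3 = (12 − 12) − 0 = 0, and there is no ∂_3, so H_2 = 0.

As a check, the Euler characteristic is 7 − 18 + 12 = 1, which agrees with 1 − 0 + 0 = 1.
(K is a triangulation of the real projective plane RP^2.)

H_0 = Z,  H_1 = Z/2Z,  H_2 = 0.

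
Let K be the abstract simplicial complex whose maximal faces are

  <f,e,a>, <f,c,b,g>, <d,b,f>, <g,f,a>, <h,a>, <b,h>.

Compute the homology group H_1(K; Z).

We work with the vertex ordering a < b < c < d < e < f < g < h. The simplices of K, each written with vertices in increasing order, are:

  0-simplices (8): a, b, c, d, e, f, g, h
  1-simplices (14): ae, af, ag, ah, bc, bd, bf, bg, bh, cf, cg, df, ef, fg
  2-simplices (7): aef, afg, bcf, bcg, bdf, bfg, cfg
  3-simplices (1): bcfg

so the chain groups are C_0 ≅ Z^8, C_1 ≅ Z^14, C_2 ≅ Z^7, C_3 ≅ Z^1.

∂_1: C_1 → C_0 is given by ∂[p,q] = [q] − [p].
The resulting 8×14 matrix has rank 7, and its Smith normal form has invariant factors (1,1,1,1,1,1,1).

Boundary ∂_2: C_2 → C_1 maps a triangle to the signed sum of its edges. For instance
  ∂aef = ef − af + ae,
  ∂afg = fg − ag + af.
This gives a 14×7 integer matrix of rank 6; reducing to Smith normal form yields diagonal entries (1,1,1,1,1,1).

The boundary map ∂_3: C_3 → C_2 sends each 3-simplex σ to the alternating sum Σ_i (−1)^i (σ with its i-th vertex removed). For instance
  ∂bcfg = cfg − bfg + bcg − bcf.
This gives a 7×1 integer matrix of rank 1; reducing to Smith normal form yields diagonal entries (1).

Reading off H_k = ker ∂_k / im ∂_{k+1}:

  H_1: rank ker ∂_1 − rank ∂_2 = (14 − 7) − 6 = 1, and the invariant factors of ∂_2 are all 1, so H_1 ≅ Z.

H_1 ≅ Z.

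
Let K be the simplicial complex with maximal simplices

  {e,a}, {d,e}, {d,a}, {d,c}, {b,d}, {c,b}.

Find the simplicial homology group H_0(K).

H_0 = Z.

We work with the vertex ordering a < b < c < d < e. The simplices of K, each written with vertices in increasing order, are:

  0-simplices (5): a, b, c, d, e
  1-simplices (6): ad, ae, bc, bd, cd, de

giving chain groups C_0 ≅ Z^5, C_1 ≅ Z^6.

∂_1: C_1 → C_0 is given by ∂[p,q] = [q] − [p]. For instance
  ∂cd = d − c.
This gives a 5×6 integer matrix of rank 4; reducing to Smith normal form yields diagonal entries (1,1,1,1).

From H_k ≅ ker(∂_k) / im(∂_{k+1}) we obtain:

  H_0: rank C_0 − rank ∂_1 = 5 − 4 = 1, and the invariant factors of ∂_1 are all 1, so H_0 = Z.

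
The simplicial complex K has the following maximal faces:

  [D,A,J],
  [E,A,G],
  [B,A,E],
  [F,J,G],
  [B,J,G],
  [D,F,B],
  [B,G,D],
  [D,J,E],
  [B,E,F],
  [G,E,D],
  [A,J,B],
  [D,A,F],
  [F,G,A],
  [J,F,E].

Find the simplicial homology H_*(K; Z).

We work with the vertex ordering A < B < D < E < F < G < J. The simplices of K, each written with vertices in increasing order, are:

  0-simplices (7): A, B, D, E, F, G, J
  1-simplices (21): AB, AD, AE, AF, AG, AJ, BD, BE, BF, BG, BJ, DE, DF, DG, DJ, EF, EG, EJ, FG, FJ, GJ
  2-simplices (14): ABE, ABJ, ADF, ADJ, AEG, AFG, BDF, BDG, BEF, BGJ, DEG, DEJ, EFJ, FGJ

giving chain groups C_0 ≅ Z^7, C_1 ≅ Z^21, C_2 ≅ Z^14.

The boundary map ∂_1: C_1 → C_0 sends each edge [p,q] (with p < q) to q − p. For instance
  ∂BE = E − B.
The 7×21 boundary matrix has rank 6 and Smith normal form diag(1,1,1,1,1,1).

∂_2: C_2 → C_1 sends each 2-simplex [p,q,r] to [q,r] − [p,r] + [p,q]. For instance
  ∂BEF = EF − BF + BE,
  ∂ADJ = DJ − AJ + AD.
This gives a 21×14 integer matrix of rank 13; reducing to Smith normal form yields diagonal entries (1,1,1,1,1,1,1,1,1,1,1,1,1).

Computing H_k = (kernel of ∂_k) / (image of ∂_{k+1}):

  H_0: rank C_0 − rank ∂_1 = 7 − 6 = 1, and the invariant factors of ∂_1 are all 1, so H_0 ≅ Z.
  H_1: rank ker ∂_1 − rank ∂_2 = (21 − 6) − 13 = 2, and the invariant factors of ∂_2 are all 1, so H_1 ≅ Z^2.
  H_2: rank ker ∂_2 − rank ∂_3 = (14 − 13) − 0 = 1, and there is no ∂_3, so H_2 ≅ Z.

H_0 ≅ Z,  H_1 ≅ Z^2,  H_2 ≅ Z.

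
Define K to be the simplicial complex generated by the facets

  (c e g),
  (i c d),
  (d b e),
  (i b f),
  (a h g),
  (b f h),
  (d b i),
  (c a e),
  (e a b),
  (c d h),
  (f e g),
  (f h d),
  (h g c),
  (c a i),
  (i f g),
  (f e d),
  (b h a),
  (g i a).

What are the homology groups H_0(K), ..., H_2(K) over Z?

H_0 = Z,  H_1 = Z × Z/2,  H_2 = 0.

Fix the vertex order a < b < c < d < e < f < g < h < i and write every simplex with vertices in increasing order. Then dim K = 2 and the simplices of K are:

  0-simplices (9): a, b, c, d, e, f, g, h, i
  1-simplices (27): ab, ac, ae, ag, ah, ai, bd, be, bf, bh, bi, cd, ce, cg, ch, ci, de, df, dh, di, ef, eg, fg, fh, fi, gh, gi
  2-simplices (18): abe, abh, ace, aci, agh, agi, bde, bdi, bfh, bfi, cdh, cdi, ceg, cgh, def, dfh, efg, fgi

giving chain groups C_0 ≅ Z^9, C_1 ≅ Z^27, C_2 ≅ Z^18.

The boundary map ∂_1: C_1 → C_0 sends each edge [p,q] (with p < q) to q − p. For instance
  ∂ai = i − a.
The 9×27 boundary matrix has rank 8 and Smith normal form diag(1,1,1,1,1,1,1,1).

Boundary ∂_2: C_2 → C_1 maps a triangle to the signed sum of its edges. For instance
  ∂abe = be − ae + ab,
  ∂efg = fg − eg + ef.
The resulting 27×18 matrix has rank 18, and its Smith normal form has invariant factors (1,1,1,1,1,1,1,1,1,1,1,1,1,1,1,1,1,2).

Computing H_k = (kernel of ∂_k) / (image of ∂_{k+1}):

  H_0: rank C_0 − rank ∂_1 = 9 − 8 = 1, and the invariant factors of ∂_1 are all 1, so H_0 ≅ Z.
  H_1: rank ker ∂_1 − rank ∂_2 = (27 − 8) − 18 = 1, and ∂_2 has invariant factor 2 > 1, so H_1 ≅ Z × Z/2.
  H_2: rank ker ∂_2 − rank ∂_3 = (18 − 18) − 0 = 0, and there is no ∂_3, so H_2 ≅ 0.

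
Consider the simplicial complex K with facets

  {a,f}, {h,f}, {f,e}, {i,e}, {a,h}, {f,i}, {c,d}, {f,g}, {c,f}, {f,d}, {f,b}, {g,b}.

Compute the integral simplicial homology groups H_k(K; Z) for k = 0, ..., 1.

K has 9 vertices, 12 edges.
rank ∂_0 = 0, rank ∂_1 = 8 ⇒ b_0 = 9 − 0 − 8 = 1; all invariant factors of ∂_1 are 1 so no torsion. So H_0 ≅ Z.
rank ∂_1 = 8, rank ∂_2 = 0 ⇒ b_1 = 12 − 8 − 0 = 4. So H_1 ≅ Z^4.

H_0 ≅ Z,  H_1 ≅ Z^4.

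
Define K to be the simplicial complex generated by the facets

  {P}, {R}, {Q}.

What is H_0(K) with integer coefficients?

H_0 = Z^3.

Fix the vertex order P < Q < R and write every simplex with vertices in increasing order. Then dim K = 0 and the simplices of K are:

  0-simplices (3): P, Q, R

so the chain groups are C_0 ≅ Z^3.

Computing H_k = (kernel of ∂_k) / (image of ∂_{k+1}):

  H_0: rank C_0 − rank ∂_1 = 3 − 0 = 3, and there is no ∂_1, so H_0 = Z^3.

(K is a triangulation of a set of 3 points.)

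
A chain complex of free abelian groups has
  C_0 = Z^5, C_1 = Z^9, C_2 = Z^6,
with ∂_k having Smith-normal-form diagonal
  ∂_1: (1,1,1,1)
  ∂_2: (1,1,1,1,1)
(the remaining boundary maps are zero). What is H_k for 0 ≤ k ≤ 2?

H_0 ≅ Z,  H_1 = 0,  H_2 ≅ Z.

H_0: b_0 = 5 − 0 − 4 = 1; torsion from ∂_1 factors > 1: none. So H_0 ≅ Z.
H_1: b_1 = 9 − 4 − 5 = 0; torsion from ∂_2 factors > 1: none. So H_1 ≅ 0.
H_2: b_2 = 6 − 5 − 0 = 1; torsion from ∂_3 factors > 1: none. So H_2 ≅ Z.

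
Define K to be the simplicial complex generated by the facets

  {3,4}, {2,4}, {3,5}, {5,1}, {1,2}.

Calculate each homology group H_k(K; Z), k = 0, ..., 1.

H_0 = Z,  H_1 = Z.

K has 5 vertices, 5 edges.
rank ∂_0 = 0, rank ∂_1 = 4 ⇒ b_0 = 5 − 0 − 4 = 1; all invariant factors of ∂_1 are 1 so no torsion. So H_0 = Z.
rank ∂_1 = 4, rank ∂_2 = 0 ⇒ b_1 = 5 − 4 − 0 = 1. So H_1 = Z.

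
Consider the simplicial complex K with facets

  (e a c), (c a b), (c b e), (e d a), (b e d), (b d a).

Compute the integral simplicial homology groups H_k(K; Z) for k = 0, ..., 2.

We work with the vertex ordering a < b < c < d < e. The simplices of K, each written with vertices in increasing order, are:

  0-simplices (5): a, b, c, d, e
  1-simplices (9): ab, ac, ad, ae, bc, bd, be, ce, de
  2-simplices (6): abc, abd, ace, ade, bce, bde

Hence C_0 ≅ Z^5, C_1 ≅ Z^9, C_2 ≅ Z^6.

∂_1: C_1 → C_0 is given by ∂[p,q] = [q] − [p]. For instance
  ∂ce = e − c.
The resulting 5×9 matrix has rank 4, and its Smith normal form has invariant factors (1,1,1,1).

Boundary ∂_2: C_2 → C_1 acts by ∂[p,q,r] = [q,r] − [p,r] + [p,q]. For instance
  ∂bde = de − be + bd,
  ∂abc = bc − ac + ab.
As a 9×6 matrix over Z this has rank 5, with invariant factors (1,1,1,1,1).

Reading off H_k = ker ∂_k / im ∂_{k+1}:

  H_0: rank C_0 − rank ∂_1 = 5 − 4 = 1, and the invariant factors of ∂_1 are all 1, so H_0 = Z.
  H_1: rank ker ∂_1 − rank ∂_2 = (9 − 4) − 5 = 0, and the invariant factors of ∂_2 are all 1, so H_1 = 0.
  H_2: rank ker ∂_2 − rank ∂_3 = (6 − 5) − 0 = 1, and there is no ∂_3, so H_2 = Z.

H_0 = Z,  H_1 = 0,  H_2 = Z.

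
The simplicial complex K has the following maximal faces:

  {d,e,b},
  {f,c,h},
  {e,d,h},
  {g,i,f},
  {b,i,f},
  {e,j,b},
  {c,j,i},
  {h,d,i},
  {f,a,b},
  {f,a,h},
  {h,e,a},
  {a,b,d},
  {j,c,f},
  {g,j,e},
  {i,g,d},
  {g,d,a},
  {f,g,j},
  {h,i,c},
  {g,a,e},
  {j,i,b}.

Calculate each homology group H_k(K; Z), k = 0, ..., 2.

H_0 = Z,  H_1 = Z ⊕ Z_2,  H_2 = 0.

Fix the vertex order a < b < c < d < e < f < g < h < i < j and write every simplex with vertices in increasing order. Then dim K = 2 and the simplices of K are:

  0-simplices (10): a, b, c, d, e, f, g, h, i, j
  1-simplices (30): ab, ad, ae, af, ag, ah, bd, be, bf, bi, bj, cf, ch, ci, cj, de, dg, dh, di, eg, eh, ej, fg, fh, fi, fj, gi, gj, hi, ij
  2-simplices (20): abd, abf, adg, aeg, aeh, afh, bde, bej, bfi, bij, cfh, cfj, chi, cij, deh, dgi, dhi, egj, fgi, fgj

giving chain groups C_0 ≅ Z^10, C_1 ≅ Z^30, C_2 ≅ Z^20.

The boundary map ∂_1: C_1 → C_0 maps an edge to its endpoints' difference, ∂[p,q] = q − p. For instance
  ∂fh = h − f.
The resulting 10×30 matrix has rank 9, and its Smith normal form has invariant factors (1,1,1,1,1,1,1,1,1).

Boundary ∂_2: C_2 → C_1 acts by ∂[p,q,r] = [q,r] − [p,r] + [p,q]. For instance
  ∂bde = de − be + bd,
  ∂cfh = fh − ch + cf.
This gives a 30×20 integer matrix of rank 20; reducing to Smith normal form yields diagonal entries (1,1,1,1,1,1,1,1,1,1,1,1,1,1,1,1,1,1,1,2).

Reading off H_k = ker ∂_k / im ∂_{k+1}:

  H_0: rank C_0 − rank ∂_1 = 10 − 9 = 1, and the invariant factors of ∂_1 are all 1, so H_0 = Z.
  H_1: rank ker ∂_1 − rank ∂_2 = (30 − 9) − 20 = 1, and ∂_2 has invariant factor 2 > 1, so H_1 = Z ⊕ Z_2.
  H_2: rank ker ∂_2 − rank ∂_3 = (20 − 20) − 0 = 0, and there is no ∂_3, so H_2 = 0.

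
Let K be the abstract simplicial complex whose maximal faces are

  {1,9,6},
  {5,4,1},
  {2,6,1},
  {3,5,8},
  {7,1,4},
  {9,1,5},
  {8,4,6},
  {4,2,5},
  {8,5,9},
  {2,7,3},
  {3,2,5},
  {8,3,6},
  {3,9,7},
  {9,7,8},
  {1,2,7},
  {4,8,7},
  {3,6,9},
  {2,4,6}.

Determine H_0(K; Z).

H_0 = Z.

We work with the vertex ordering 1 < 2 < 3 < 4 < 5 < 6 < 7 < 8 < 9. The simplices of K, each written with vertices in increasing order, are:

  0-simplices (9): [1], [2], [3], [4], [5], [6], [7], [8], [9]
  1-simplices (27): (27 of them)
  2-simplices (18): [1,2,6], [1,2,7], [1,4,5], [1,4,7], [1,5,9], [1,6,9], [2,3,5], [2,3,7], [2,4,5], [2,4,6], [3,5,8], [3,6,8], [3,6,9], [3,7,9], [4,6,8], [4,7,8], [5,8,9], [7,8,9]

giving chain groups C_0 ≅ Z^9, C_1 ≅ Z^27, C_2 ≅ Z^18.

Boundary ∂_1: C_1 → C_0 sends each edge [p,q] (with p < q) to q − p. For instance
  ∂[6,8] = [8] − [6].
The resulting 9×27 matrix has rank 8, and its Smith normal form has invariant factors (1,1,1,1,1,1,1,1).

Boundary ∂_2: C_2 → C_1 sends each 2-simplex [p,q,r] to [q,r] − [p,r] + [p,q]. For instance
  ∂[2,3,5] = [3,5] − [2,5] + [2,3],
  ∂[5,8,9] = [8,9] − [5,9] + [5,8].
As a 27×18 matrix over Z this has rank 18, with invariant factors (1,1,1,1,1,1,1,1,1,1,1,1,1,1,1,1,1,2).

Reading off H_k = ker ∂_k / im ∂_{k+1}:

  H_0: rank C_0 − rank ∂_1 = 9 − 8 = 1, and the invariant factors of ∂_1 are all 1, so H_0 ≅ Z.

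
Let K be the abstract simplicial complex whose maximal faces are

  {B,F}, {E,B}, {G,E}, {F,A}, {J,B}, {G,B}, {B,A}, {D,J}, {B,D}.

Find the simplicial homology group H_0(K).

H_0 = Z.

Fix the vertex order A < B < D < E < F < G < J and write every simplex with vertices in increasing order. Then dim K = 1 and the simplices of K are:

  0-simplices (7): A, B, D, E, F, G, J
  1-simplices (9): AB, AF, BD, BE, BF, BG, BJ, DJ, EG

Hence C_0 ≅ Z^7, C_1 ≅ Z^9.

Boundary ∂_1: C_1 → C_0 is given by ∂[p,q] = [q] − [p].
As a 7×9 matrix over Z this has rank 6, with invariant factors (1,1,1,1,1,1).

Reading off H_k = ker ∂_k / im ∂_{k+1}:

  H_0: rank C_0 − rank ∂_1 = 7 − 6 = 1, and the invariant factors of ∂_1 are all 1, so H_0 = Z.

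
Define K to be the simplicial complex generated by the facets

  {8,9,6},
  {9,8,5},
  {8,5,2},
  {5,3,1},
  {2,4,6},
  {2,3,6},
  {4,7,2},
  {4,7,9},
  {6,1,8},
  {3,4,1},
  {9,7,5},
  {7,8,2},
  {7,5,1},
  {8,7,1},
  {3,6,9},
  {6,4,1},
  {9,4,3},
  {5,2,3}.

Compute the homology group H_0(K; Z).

H_0 ≅ Z.

We work with the vertex ordering 1 < 2 < 3 < 4 < 5 < 6 < 7 < 8 < 9. The simplices of K, each written with vertices in increasing order, are:

  0-simplices (9): [1], [2], [3], [4], [5], [6], [7], [8], [9]
  1-simplices (27): (27 of them)
  2-simplices (18): [1,3,4], [1,3,5], [1,4,6], [1,5,7], [1,6,8], [1,7,8], [2,3,5], [2,3,6], [2,4,6], [2,4,7], [2,5,8], [2,7,8], [3,4,9], [3,6,9], [4,7,9], [5,7,9], [5,8,9], [6,8,9]

giving chain groups C_0 ≅ Z^9, C_1 ≅ Z^27, C_2 ≅ Z^18.

∂_1: C_1 → C_0 sends each edge [p,q] (with p < q) to q − p. For instance
  ∂[6,9] = [9] − [6].
As a 9×27 matrix over Z this has rank 8, with invariant factors (1,1,1,1,1,1,1,1).

∂_2: C_2 → C_1 acts by ∂[p,q,r] = [q,r] − [p,r] + [p,q]. For instance
  ∂[3,4,9] = [4,9] − [3,9] + [3,4],
  ∂[1,3,4] = [3,4] − [1,4] + [1,3].
As a 27×18 matrix over Z this has rank 18, with invariant factors (1,1,1,1,1,1,1,1,1,1,1,1,1,1,1,1,1,2).

Computing H_k = (kernel of ∂_k) / (image of ∂_{k+1}):

  H_0: rank C_0 − rank ∂_1 = 9 − 8 = 1, and the invariant factors of ∂_1 are all 1, so H_0 ≅ Z.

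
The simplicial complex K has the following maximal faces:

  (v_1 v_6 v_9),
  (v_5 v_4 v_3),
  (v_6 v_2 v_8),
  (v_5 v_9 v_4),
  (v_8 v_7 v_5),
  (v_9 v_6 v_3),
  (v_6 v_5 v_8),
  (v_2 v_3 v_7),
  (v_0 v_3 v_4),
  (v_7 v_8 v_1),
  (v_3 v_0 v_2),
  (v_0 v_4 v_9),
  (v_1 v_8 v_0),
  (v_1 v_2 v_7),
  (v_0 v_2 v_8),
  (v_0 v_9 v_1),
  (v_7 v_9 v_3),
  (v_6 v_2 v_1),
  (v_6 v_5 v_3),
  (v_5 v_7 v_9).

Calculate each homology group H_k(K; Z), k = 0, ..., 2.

H_0 = Z,  H_1 = Z ⊕ Z/2,  H_2 = 0.

K has 10 vertices, 30 edges, 20 triangles.
rank ∂_0 = 0, rank ∂_1 = 9 ⇒ b_0 = 10 − 0 − 9 = 1; all invariant factors of ∂_1 are 1 so no torsion. So H_0 ≅ Z.
rank ∂_1 = 9, rank ∂_2 = 20 ⇒ b_1 = 30 − 9 − 20 = 1; ∂_2 has invariant factor(s) [2] giving torsion. So H_1 ≅ Z ⊕ Z/2.
rank ∂_2 = 20, rank ∂_3 = 0 ⇒ b_2 = 20 − 20 − 0 = 0. So H_2 ≅ 0.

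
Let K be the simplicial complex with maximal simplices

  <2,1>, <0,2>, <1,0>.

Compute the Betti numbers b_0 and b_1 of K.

b_0 = 1, b_1 = 1.

Order the vertices as 0 < 1 < 2. Listing each simplex with vertices in this order, K has dimension 1 with simplices:

  0-simplices (3): [0], [1], [2]
  1-simplices (3): [0,1], [0,2], [1,2]

giving chain groups C_0 ≅ Z^3, C_1 ≅ Z^3.

Boundary ∂_1: C_1 → C_0 maps an edge to its endpoints' difference, ∂[p,q] = q − p.
The 3×3 boundary matrix has rank 2 and Smith normal form diag(1,1).

Now H_k = ker ∂_k / im ∂_{k+1}, so:

  H_0: rank C_0 − rank ∂_1 = 3 − 2 = 1, and the invariant factors of ∂_1 are all 1, so H_0 ≅ Z.
  H_1: rank ker ∂_1 − rank ∂_2 = (3 − 2) − 0 = 1, and there is no ∂_2, so H_1 ≅ Z.

As a check, the Euler characteristic is 3 − 3 = 0, which agrees with 1 − 1 = 0.

Hence the Betti numbers are b_0 = 1, b_1 = 1.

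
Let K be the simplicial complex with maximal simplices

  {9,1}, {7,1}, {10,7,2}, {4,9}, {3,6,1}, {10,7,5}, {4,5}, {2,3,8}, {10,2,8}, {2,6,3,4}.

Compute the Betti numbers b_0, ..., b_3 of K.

b_0 = 1, b_1 = 3, b_2 = 0, b_3 = 0.

Fix the vertex order 1 < 2 < 3 < 4 < 5 < 6 < 7 < 8 < 9 < 10 and write every simplex with vertices in increasing order. Then dim K = 3 and the simplices of K are:

  0-simplices (10): [1], [2], [3], [4], [5], [6], [7], [8], [9], [10]
  1-simplices (20): [1,3], [1,6], [1,7], [1,9], [2,3], [2,4], [2,6], [2,7], [2,8], [2,10], [3,4], [3,6], [3,8], [4,5], [4,6], [4,9], [5,7], [5,10], [7,10], [8,10]
  2-simplices (9): [1,3,6], [2,3,4], [2,3,6], [2,3,8], [2,4,6], [2,7,10], [2,8,10], [3,4,6], [5,7,10]
  3-simplices (1): [2,3,4,6]

so the chain groups are C_0 ≅ Z^10, C_1 ≅ Z^20, C_2 ≅ Z^9, C_3 ≅ Z^1.

The boundary map ∂_1: C_1 → C_0 is given by ∂[p,q] = [q] − [p].
As a 10×20 matrix over Z this has rank 9, with invariant factors (1,1,1,1,1,1,1,1,1).

∂_2: C_2 → C_1 sends each 2-simplex [p,q,r] to [q,r] − [p,r] + [p,q]. For instance
  ∂[2,3,6] = [3,6] − [2,6] + [2,3],
  ∂[5,7,10] = [7,10] − [5,10] + [5,7].
The 20×9 boundary matrix has rank 8 and Smith normal form diag(1,1,1,1,1,1,1,1).

Boundary ∂_3: C_3 → C_2 sends each 3-simplex σ to the alternating sum Σ_i (−1)^i (σ with its i-th vertex removed). For instance
  ∂[2,3,4,6] = [3,4,6] − [2,4,6] + [2,3,6] − [2,3,4].
The 9×1 boundary matrix has rank 1 and Smith normal form diag(1).

Reading off H_k = ker ∂_k / im ∂_{k+1}:

  H_0: rank C_0 − rank ∂_1 = 10 − 9 = 1, and the invariant factors of ∂_1 are all 1, so H_0 = Z.
  H_1: rank ker ∂_1 − rank ∂_2 = (20 − 9) − 8 = 3, and the invariant factors of ∂_2 are all 1, so H_1 = Z^3.
  H_2: rank ker ∂_2 − rank ∂_3 = (9 − 8) − 1 = 0, and the invariant factors of ∂_3 are all 1, so H_2 = 0.
  H_3: rank ker ∂_3 − rank ∂_4 = (1 − 1) − 0 = 0, and there is no ∂_4, so H_3 = 0.

Hence the Betti numbers are b_0 = 1, b_1 = 3, b_2 = 0, b_3 = 0.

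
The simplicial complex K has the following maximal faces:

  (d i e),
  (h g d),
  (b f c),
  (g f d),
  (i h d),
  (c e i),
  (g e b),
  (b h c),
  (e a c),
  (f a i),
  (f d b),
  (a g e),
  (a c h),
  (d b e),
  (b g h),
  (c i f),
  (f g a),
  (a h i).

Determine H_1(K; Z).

Fix the vertex order a < b < c < d < e < f < g < h < i and write every simplex with vertices in increasing order. Then dim K = 2 and the simplices of K are:

  0-simplices (9): a, b, c, d, e, f, g, h, i
  1-simplices (27): ac, ae, af, ag, ah, ai, bc, bd, be, bf, bg, bh, ce, cf, ch, ci, de, df, dg, dh, di, eg, ei, fg, fi, gh, hi
  2-simplices (18): ace, ach, aeg, afg, afi, ahi, bcf, bch, bde, bdf, beg, bgh, cei, cfi, dei, dfg, dgh, dhi

Hence C_0 ≅ Z^9, C_1 ≅ Z^27, C_2 ≅ Z^18.

∂_1: C_1 → C_0 sends each edge [p,q] (with p < q) to q − p. For instance
  ∂ah = h − a.
The 9×27 boundary matrix has rank 8 and Smith normal form diag(1,1,1,1,1,1,1,1).

∂_2: C_2 → C_1 maps a triangle to the signed sum of its edges. For instance
  ∂ace = ce − ae + ac,
  ∂bgh = gh − bh + bg.
This gives a 27×18 integer matrix of rank 18; reducing to Smith normal form yields diagonal entries (1,1,1,1,1,1,1,1,1,1,1,1,1,1,1,1,1,2).

Computing H_k = (kernel of ∂_k) / (image of ∂_{k+1}):

  H_1: rank ker ∂_1 − rank ∂_2 = (27 − 8) − 18 = 1, and ∂_2 has invariant factor 2 > 1, so H_1 = Z ⊕ Z/2.

H_1 ≅ Z ⊕ Z/2.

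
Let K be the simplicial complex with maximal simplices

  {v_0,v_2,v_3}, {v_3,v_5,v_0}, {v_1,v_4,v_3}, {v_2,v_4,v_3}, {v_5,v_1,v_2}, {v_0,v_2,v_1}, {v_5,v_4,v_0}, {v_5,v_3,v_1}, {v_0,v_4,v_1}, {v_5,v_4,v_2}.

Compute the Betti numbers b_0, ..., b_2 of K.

Take the total order v_0 < v_1 < v_2 < v_3 < v_4 < v_5 on the vertex set. Then K (dimension 2) consists of the simplices:

  0-simplices (6): [v_0], [v_1], [v_2], [v_3], [v_4], [v_5]
  1-simplices (15): (15 of them)
  2-simplices (10): [v_0,v_1,v_2], [v_0,v_1,v_4], [v_0,v_2,v_3], [v_0,v_3,v_5], [v_0,v_4,v_5], [v_1,v_2,v_5], [v_1,v_3,v_4], [v_1,v_3,v_5], [v_2,v_3,v_4], [v_2,v_4,v_5]

giving chain groups C_0 ≅ Z^6, C_1 ≅ Z^15, C_2 ≅ Z^10.

∂_1: C_1 → C_0 is given by ∂[p,q] = [q] − [p]. For instance
  ∂[v_0,v_4] = [v_4] − [v_0].
The 6×15 boundary matrix has rank 5 and Smith normal form diag(1,1,1,1,1).

Boundary ∂_2: C_2 → C_1 sends each 2-simplex [p,q,r] to [q,r] − [p,r] + [p,q]. For instance
  ∂[v_0,v_3,v_5] = [v_3,v_5] − [v_0,v_5] + [v_0,v_3],
  ∂[v_0,v_1,v_2] = [v_1,v_2] − [v_0,v_2] + [v_0,v_1].
The 15×10 boundary matrix has rank 10 and Smith normal form diag(1,1,1,1,1,1,1,1,1,2).

Reading off H_k = ker ∂_k / im ∂_{k+1}:

  H_0: rank C_0 − rank ∂_1 = 6 − 5 = 1, and the invariant factors of ∂_1 are all 1, so H_0 ≅ Z.
  H_1: rank ker ∂_1 − rank ∂_2 = (15 − 5) − 10 = 0, and ∂_2 has invariant factor 2 > 1, so H_1 ≅ Z_2.
  H_2: rank ker ∂_2 − rank ∂_3 = (10 − 10) − 0 = 0, and there is no ∂_3, so H_2 ≅ 0.

(K is a triangulation of the real projective plane RP^2.)

Hence the Betti numbers are b_0 = 1, b_1 = 0, b_2 = 0.

b_0 = 1, b_1 = 0, b_2 = 0.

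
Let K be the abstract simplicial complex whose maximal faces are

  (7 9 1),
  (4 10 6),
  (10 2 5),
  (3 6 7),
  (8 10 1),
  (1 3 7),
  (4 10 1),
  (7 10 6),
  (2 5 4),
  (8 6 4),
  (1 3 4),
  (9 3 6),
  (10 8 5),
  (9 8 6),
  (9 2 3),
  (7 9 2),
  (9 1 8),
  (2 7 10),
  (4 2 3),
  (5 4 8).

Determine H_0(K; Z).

H_0 = Z.

K has 10 vertices, 30 edges, 20 triangles.
rank ∂_0 = 0, rank ∂_1 = 9 ⇒ b_0 = 10 − 0 − 9 = 1; all invariant factors of ∂_1 are 1 so no torsion. So H_0 ≅ Z.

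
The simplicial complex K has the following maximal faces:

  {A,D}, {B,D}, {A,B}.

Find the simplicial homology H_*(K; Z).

H_0 ≅ Z,  H_1 ≅ Z.

We work with the vertex ordering A < B < D. The simplices of K, each written with vertices in increasing order, are:

  0-simplices (3): A, B, D
  1-simplices (3): AB, AD, BD

giving chain groups C_0 ≅ Z^3, C_1 ≅ Z^3.

Boundary ∂_1: C_1 → C_0 maps an edge to its endpoints' difference, ∂[p,q] = q − p.
This gives a 3×3 integer matrix of rank 2; reducing to Smith normal form yields diagonal entries (1,1).

From H_k ≅ ker(∂_k) / im(∂_{k+1}) we obtain:

  H_0: rank C_0 − rank ∂_1 = 3 − 2 = 1, and the invariant factors of ∂_1 are all 1, so H_0 ≅ Z.
  H_1: rank ker ∂_1 − rank ∂_2 = (3 − 2) − 0 = 1, and there is no ∂_2, so H_1 ≅ Z.

As a check, the Euler characteristic is 3 − 3 = 0, which agrees with 1 − 1 = 0.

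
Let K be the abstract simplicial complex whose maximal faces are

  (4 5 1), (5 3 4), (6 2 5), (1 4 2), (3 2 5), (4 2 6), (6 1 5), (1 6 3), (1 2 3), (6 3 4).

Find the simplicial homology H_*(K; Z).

Fix the vertex order 1 < 2 < 3 < 4 < 5 < 6 and write every simplex with vertices in increasing order. Then dim K = 2 and the simplices of K are:

  0-simplices (6): [1], [2], [3], [4], [5], [6]
  1-simplices (15): [1,2], [1,3], [1,4], [1,5], [1,6], [2,3], [2,4], [2,5], [2,6], [3,4], [3,5], [3,6], [4,5], [4,6], [5,6]
  2-simplices (10): [1,2,3], [1,2,4], [1,3,6], [1,4,5], [1,5,6], [2,3,5], [2,4,6], [2,5,6], [3,4,5], [3,4,6]

giving chain groups C_0 ≅ Z^6, C_1 ≅ Z^15, C_2 ≅ Z^10.

∂_1: C_1 → C_0 sends each edge [p,q] (with p < q) to q − p. For instance
  ∂[1,6] = [6] − [1].
This gives a 6×15 integer matrix of rank 5; reducing to Smith normal form yields diagonal entries (1,1,1,1,1).

Boundary ∂_2: C_2 → C_1 sends each 2-simplex [p,q,r] to [q,r] − [p,r] + [p,q]. For instance
  ∂[3,4,6] = [4,6] − [3,6] + [3,4],
  ∂[1,2,3] = [2,3] − [1,3] + [1,2].
As a 15×10 matrix over Z this has rank 10, with invariant factors (1,1,1,1,1,1,1,1,1,2).

Computing H_k = (kernel of ∂_k) / (image of ∂_{k+1}):

  H_0: rank C_0 − rank ∂_1 = 6 − 5 = 1, and the invariant factors of ∂_1 are all 1, so H_0 = Z.
  H_1: rank ker ∂_1 − rank ∂_2 = (15 − 5) − 10 = 0, and ∂_2 has invariant factor 2 > 1, so H_1 = Z/2.
  H_2: rank ker ∂_2 − rank ∂_3 = (10 − 10) − 0 = 0, and there is no ∂_3, so H_2 = 0.

As a check, the Euler characteristic is 6 − 15 + 10 = 1, which agrees with 1 − 0 + 0 = 1.

H_0 ≅ Z,  H_1 ≅ Z/2,  H_2 = 0.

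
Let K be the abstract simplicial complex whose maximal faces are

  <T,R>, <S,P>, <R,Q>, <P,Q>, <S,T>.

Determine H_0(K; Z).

H_0 ≅ Z.

Fix the vertex order P < Q < R < S < T and write every simplex with vertices in increasing order. Then dim K = 1 and the simplices of K are:

  0-simplices (5): P, Q, R, S, T
  1-simplices (5): PQ, PS, QR, RT, ST

so the chain groups are C_0 ≅ Z^5, C_1 ≅ Z^5.

∂_1: C_1 → C_0 sends each edge [p,q] (with p < q) to q − p. For instance
  ∂PQ = Q − P.
The resulting 5×5 matrix has rank 4, and its Smith normal form has invariant factors (1,1,1,1).

Computing H_k = (kernel of ∂_k) / (image of ∂_{k+1}):

  H_0: rank C_0 − rank ∂_1 = 5 − 4 = 1, and the invariant factors of ∂_1 are all 1, so H_0 = Z.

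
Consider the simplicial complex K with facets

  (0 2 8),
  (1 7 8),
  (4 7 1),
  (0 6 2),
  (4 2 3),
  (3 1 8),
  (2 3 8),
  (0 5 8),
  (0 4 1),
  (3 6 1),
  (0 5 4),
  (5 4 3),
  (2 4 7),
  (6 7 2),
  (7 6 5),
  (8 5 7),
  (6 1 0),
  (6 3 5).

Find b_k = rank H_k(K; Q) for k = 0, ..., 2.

Order the vertices as 0 < 1 < 2 < 3 < 4 < 5 < 6 < 7 < 8. Listing each simplex with vertices in this order, K has dimension 2 with simplices:

  0-simplices (9): [0], [1], [2], [3], [4], [5], [6], [7], [8]
  1-simplices (27): (27 of them)
  2-simplices (18): [0,1,4], [0,1,6], [0,2,6], [0,2,8], [0,4,5], [0,5,8], [1,3,6], [1,3,8], [1,4,7], [1,7,8], [2,3,4], [2,3,8], [2,4,7], [2,6,7], [3,4,5], [3,5,6], [5,6,7], [5,7,8]

Hence C_0 ≅ Z^9, C_1 ≅ Z^27, C_2 ≅ Z^18.

Boundary ∂_1: C_1 → C_0 sends each edge [p,q] (with p < q) to q − p. For instance
  ∂[4,5] = [5] − [4].
The resulting 9×27 matrix has rank 8, and its Smith normal form has invariant factors (1,1,1,1,1,1,1,1).

∂_2: C_2 → C_1 sends each 2-simplex [p,q,r] to [q,r] − [p,r] + [p,q]. For instance
  ∂[0,1,6] = [1,6] − [0,6] + [0,1],
  ∂[0,1,4] = [1,4] − [0,4] + [0,1].
The resulting 27×18 matrix has rank 17, and its Smith normal form has invariant factors (1,1,1,1,1,1,1,1,1,1,1,1,1,1,1,1,1).

Now H_k = ker ∂_k / im ∂_{k+1}, so:

  H_0: rank C_0 − rank ∂_1 = 9 − 8 = 1, and the invariant factors of ∂_1 are all 1, so H_0 = Z.
  H_1: rank ker ∂_1 − rank ∂_2 = (27 − 8) − 17 = 2, and the invariant factors of ∂_2 are all 1, so H_1 = Z^2.
  H_2: rank ker ∂_2 − rank ∂_3 = (18 − 17) − 0 = 1, and there is no ∂_3, so H_2 = Z.

(K is a triangulation of the torus T^2.)

Hence the Betti numbers are b_0 = 1, b_1 = 2, b_2 = 1.

b_0 = 1, b_1 = 2, b_2 = 1.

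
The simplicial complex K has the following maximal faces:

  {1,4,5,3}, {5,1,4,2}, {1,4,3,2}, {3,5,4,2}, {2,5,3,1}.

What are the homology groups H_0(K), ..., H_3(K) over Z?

H_0 ≅ Z,  H_1 = 0,  H_2 = 0,  H_3 ≅ Z.

We work with the vertex ordering 1 < 2 < 3 < 4 < 5. The simplices of K, each written with vertices in increasing order, are:

  0-simplices (5): [1], [2], [3], [4], [5]
  1-simplices (10): [1,2], [1,3], [1,4], [1,5], [2,3], [2,4], [2,5], [3,4], [3,5], [4,5]
  2-simplices (10): [1,2,3], [1,2,4], [1,2,5], [1,3,4], [1,3,5], [1,4,5], [2,3,4], [2,3,5], [2,4,5], [3,4,5]
  3-simplices (5): [1,2,3,4], [1,2,3,5], [1,2,4,5], [1,3,4,5], [2,3,4,5]

Hence C_0 ≅ Z^5, C_1 ≅ Z^10, C_2 ≅ Z^10, C_3 ≅ Z^5.

The boundary map ∂_1: C_1 → C_0 sends each edge [p,q] (with p < q) to q − p. For instance
  ∂[3,4] = [4] − [3].
The resulting 5×10 matrix has rank 4, and its Smith normal form has invariant factors (1,1,1,1).

Boundary ∂_2: C_2 → C_1 maps a triangle to the signed sum of its edges. For instance
  ∂[2,3,5] = [3,5] − [2,5] + [2,3],
  ∂[3,4,5] = [4,5] − [3,5] + [3,4].
This gives a 10×10 integer matrix of rank 6; reducing to Smith normal form yields diagonal entries (1,1,1,1,1,1).

∂_3: C_3 → C_2 sends each 3-simplex σ to the alternating sum Σ_i (−1)^i (σ with its i-th vertex removed). For instance
  ∂[1,2,3,4] = [2,3,4] − [1,3,4] + [1,2,4] − [1,2,3],
  ∂[1,2,3,5] = [2,3,5] − [1,3,5] + [1,2,5] − [1,2,3].
The resulting 10×5 matrix has rank 4, and its Smith normal form has invariant factors (1,1,1,1).

Computing H_k = (kernel of ∂_k) / (image of ∂_{k+1}):

  H_0: rank C_0 − rank ∂_1 = 5 − 4 = 1, and the invariant factors of ∂_1 are all 1, so H_0 = Z.
  H_1: rank ker ∂_1 − rank ∂_2 = (10 − 4) − 6 = 0, and the invariant factors of ∂_2 are all 1, so H_1 = 0.
  H_2: rank ker ∂_2 − rank ∂_3 = (10 − 6) − 4 = 0, and the invariant factors of ∂_3 are all 1, so H_2 = 0.
  H_3: rank ker ∂_3 − rank ∂_4 = (5 − 4) − 0 = 1, and there is no ∂_4, so H_3 = Z.

As a check, the Euler characteristic is 5 − 10 + 10 − 5 = 0, which agrees with 1 − 0 + 0 − 1 = 0.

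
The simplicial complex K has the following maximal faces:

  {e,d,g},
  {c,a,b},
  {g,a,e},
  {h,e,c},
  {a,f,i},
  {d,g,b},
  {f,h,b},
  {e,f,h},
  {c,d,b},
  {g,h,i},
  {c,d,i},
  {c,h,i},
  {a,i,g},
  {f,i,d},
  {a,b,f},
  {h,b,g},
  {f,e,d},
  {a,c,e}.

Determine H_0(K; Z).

H_0 ≅ Z.

Order the vertices as a < b < c < d < e < f < g < h < i. Listing each simplex with vertices in this order, K has dimension 2 with simplices:

  0-simplices (9): a, b, c, d, e, f, g, h, i
  1-simplices (27): ab, ac, ae, af, ag, ai, bc, bd, bf, bg, bh, cd, ce, ch, ci, de, df, dg, di, ef, eg, eh, fh, fi, gh, gi, hi
  2-simplices (18): abc, abf, ace, aeg, afi, agi, bcd, bdg, bfh, bgh, cdi, ceh, chi, def, deg, dfi, efh, ghi

giving chain groups C_0 ≅ Z^9, C_1 ≅ Z^27, C_2 ≅ Z^18.

∂_1: C_1 → C_0 sends each edge [p,q] (with p < q) to q − p. For instance
  ∂ab = b − a.
This gives a 9×27 integer matrix of rank 8; reducing to Smith normal form yields diagonal entries (1,1,1,1,1,1,1,1).

∂_2: C_2 → C_1 maps a triangle to the signed sum of its edges. For instance
  ∂agi = gi − ai + ag,
  ∂ceh = eh − ch + ce.
The 27×18 boundary matrix has rank 17 and Smith normal form diag(1,1,1,1,1,1,1,1,1,1,1,1,1,1,1,1,1).

Computing H_k = (kernel of ∂_k) / (image of ∂_{k+1}):

  H_0: rank C_0 − rank ∂_1 = 9 − 8 = 1, and the invariant factors of ∂_1 are all 1, so H_0 ≅ Z.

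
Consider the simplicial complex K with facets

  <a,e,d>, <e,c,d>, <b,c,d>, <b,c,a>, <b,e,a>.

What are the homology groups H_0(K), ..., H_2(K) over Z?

H_0 ≅ Z,  H_1 ≅ Z,  H_2 = 0.

K has 5 vertices, 10 edges, 5 triangles.
rank ∂_0 = 0, rank ∂_1 = 4 ⇒ b_0 = 5 − 0 − 4 = 1; all invariant factors of ∂_1 are 1 so no torsion. So H_0 = Z.
rank ∂_1 = 4, rank ∂_2 = 5 ⇒ b_1 = 10 − 4 − 5 = 1; all invariant factors of ∂_2 are 1 so no torsion. So H_1 = Z.
rank ∂_2 = 5, rank ∂_3 = 0 ⇒ b_2 = 5 − 5 − 0 = 0. So H_2 = 0.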